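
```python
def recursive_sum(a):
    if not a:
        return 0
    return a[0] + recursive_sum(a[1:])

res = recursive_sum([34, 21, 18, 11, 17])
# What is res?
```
Call trace:
recursive_sum(a=[34, 21, 18, 11, 17])
  recursive_sum(a=[21, 18, 11, 17])
    recursive_sum(a=[18, 11, 17])
      recursive_sum(a=[11, 17])
        recursive_sum(a=[17])
          recursive_sum(a=[])
          -> return 0
        -> return 17
      -> return 28
    -> return 46
  -> return 67
-> return 101

Final answer: 101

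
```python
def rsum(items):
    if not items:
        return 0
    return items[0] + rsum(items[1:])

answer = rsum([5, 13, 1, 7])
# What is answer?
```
Call trace:
rsum(items=[5, 13, 1, 7])
  rsum(items=[13, 1, 7])
    rsum(items=[1, 7])
      rsum(items=[7])
        rsum(items=[])
        -> return 0
      -> return 7
    -> return 8
  -> return 21
-> return 26

Final answer: 26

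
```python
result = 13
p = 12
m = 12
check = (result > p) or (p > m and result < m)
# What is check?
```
Trace:
  result=13
  result=13, p=12
  result=13, p=12, m=12
  result=13, p=12, m=12, check=True

Final answer: True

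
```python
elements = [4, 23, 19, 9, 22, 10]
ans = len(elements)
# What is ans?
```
Trace:
  elements=[4, 23, 19, 9, 22, 10]
  elements=[4, 23, 19, 9, 22, 10], ans=6

Final answer: 6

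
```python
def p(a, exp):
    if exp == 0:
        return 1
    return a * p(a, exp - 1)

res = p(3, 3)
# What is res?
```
Call trace:
p(a=3, exp=3)
  p(a=3, exp=2)
    p(a=3, exp=1)
      p(a=3, exp=0)
      -> return 1
    -> return 3
  -> return 9
-> return 27

Final answer: 27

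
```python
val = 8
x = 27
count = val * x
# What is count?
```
Trace:
  val=8
  val=8, x=27
  val=8, x=27, count=216

Final answer: 216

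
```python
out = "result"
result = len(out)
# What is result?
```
Trace:
  out='result'
  out='result', result=6

Final answer: 6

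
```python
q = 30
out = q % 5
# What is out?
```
Trace:
  q=30
  q=30, out=0

Final answer: 0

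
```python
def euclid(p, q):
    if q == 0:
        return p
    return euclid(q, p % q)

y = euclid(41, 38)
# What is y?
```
Call trace:
euclid(p=41, q=38)
  euclid(p=38, q=3)
    euclid(p=3, q=2)
      euclid(p=2, q=1)
        euclid(p=1, q=0)
        -> return 1
      -> return 1
    -> return 1
  -> return 1
-> return 1

Final answer: 1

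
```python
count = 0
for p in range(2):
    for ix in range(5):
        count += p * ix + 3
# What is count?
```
Trace:
  count=0
  count=3, p=0, ix=0
  count=6, p=0, ix=1
  count=9, p=0, ix=2
  count=12, p=0, ix=3
  count=15, p=0, ix=4
  count=18, p=1, ix=0
  count=22, p=1, ix=1
  count=27, p=1, ix=2
  count=33, p=1, ix=3
  count=40, p=1, ix=4

Final answer: 40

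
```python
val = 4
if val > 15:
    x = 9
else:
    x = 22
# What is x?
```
Trace:
  val=4
  val=4, x=22

Final answer: 22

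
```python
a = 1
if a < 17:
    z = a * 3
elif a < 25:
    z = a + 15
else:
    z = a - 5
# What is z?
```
Trace:
  a=1
  a=1, z=3

Final answer: 3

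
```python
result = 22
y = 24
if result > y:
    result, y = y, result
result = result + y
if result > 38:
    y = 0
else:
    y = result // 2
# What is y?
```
Trace:
  result=22
  result=22, y=24
  result=22, y=24
  result=46, y=24
  result=46, y=0

Final answer: 0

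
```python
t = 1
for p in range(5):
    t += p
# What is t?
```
Trace:
  t=1
  t=1, p=0
  t=2, p=1
  t=4, p=2
  t=7, p=3
  t=11, p=4

Final answer: 11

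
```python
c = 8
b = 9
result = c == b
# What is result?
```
Trace:
  c=8
  c=8, b=9
  c=8, b=9, result=False

Final answer: False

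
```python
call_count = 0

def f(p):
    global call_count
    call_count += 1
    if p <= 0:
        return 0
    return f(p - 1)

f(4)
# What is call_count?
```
Call trace:
f(p=4)
  f(p=3)
    f(p=2)
      f(p=1)
        f(p=0)
        -> return 0
      -> return 0
    -> return 0
  -> return 0
-> return 0

call_count is incremented once per call. f is entered once for each p = 4, 3, 2, 1, 0 (the p <= 0 call returns without recursing), i.e. 4 + 1 calls.
call_count = 5

Final answer: 5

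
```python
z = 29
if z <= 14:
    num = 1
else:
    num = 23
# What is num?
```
Trace:
  z=29
  z=29, num=23

Final answer: 23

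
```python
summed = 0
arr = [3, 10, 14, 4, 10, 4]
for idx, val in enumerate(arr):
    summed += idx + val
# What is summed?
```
Trace:
  summed=0
  summed=3, idx=0, val=3
  summed=14, idx=1, val=10
  summed=30, idx=2, val=14
  summed=37, idx=3, val=4
  summed=51, idx=4, val=10
  summed=60, idx=5, val=4

Final answer: 60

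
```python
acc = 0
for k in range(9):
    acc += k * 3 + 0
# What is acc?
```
Trace:
  acc=0
  acc=0, k=0
  acc=3, k=1
  acc=9, k=2
  acc=18, k=3
  acc=30, k=4
  acc=45, k=5
  acc=63, k=6
  acc=84, k=7
  acc=108, k=8

Final answer: 108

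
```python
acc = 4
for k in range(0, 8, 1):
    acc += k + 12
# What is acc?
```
Trace:
  acc=4
  acc=16, k=0
  acc=29, k=1
  acc=43, k=2
  acc=58, k=3
  acc=74, k=4
  acc=91, k=5
  acc=109, k=6
  acc=128, k=7

Final answer: 128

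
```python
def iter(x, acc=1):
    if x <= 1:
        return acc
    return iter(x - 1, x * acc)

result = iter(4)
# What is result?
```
Call trace:
iter(x=4, acc=1)
  iter(x=3, acc=4)
    iter(x=2, acc=12)
      iter(x=1, acc=24)
      -> return 24
    -> return 24
  -> return 24
-> return 24

Final answer: 24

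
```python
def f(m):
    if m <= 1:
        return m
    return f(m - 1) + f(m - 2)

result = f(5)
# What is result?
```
Call trace (a repeated sub-call is expanded the first time; later identical calls just restate its return value):
f(m=5)
  f(m=4)
    f(m=3)
      f(m=2)
        f(m=1)
        -> return 1
        f(m=0)
        -> return 0
      -> return 1
      f(m=1)
      -> return 1
    -> return 2
    f(m=2) -> return 1  (same call as traced above)
  -> return 3
  f(m=3) -> return 2  (same call as traced above)
-> return 5

Final answer: 5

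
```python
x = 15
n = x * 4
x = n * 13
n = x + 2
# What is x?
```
Trace:
  x=15
  x=15, n=60
  x=780, n=60
  x=780, n=782

Final answer: 780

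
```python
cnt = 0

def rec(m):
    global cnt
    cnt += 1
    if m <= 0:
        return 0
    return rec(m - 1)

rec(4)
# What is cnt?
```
Call trace:
rec(m=4)
  rec(m=3)
    rec(m=2)
      rec(m=1)
        rec(m=0)
        -> return 0
      -> return 0
    -> return 0
  -> return 0
-> return 0

cnt is incremented once per call. rec is entered once for each m = 4, 3, 2, 1, 0 (the m <= 0 call returns without recursing), i.e. 4 + 1 calls.
cnt = 5

Final answer: 5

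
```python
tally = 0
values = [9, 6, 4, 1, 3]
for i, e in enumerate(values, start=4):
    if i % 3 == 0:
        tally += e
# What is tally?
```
Trace:
  tally=0
  tally=0, i=4, e=9
  tally=0, i=5, e=6
  tally=4, i=6, e=4
  tally=4, i=7, e=1
  tally=4, i=8, e=3

Final answer: 4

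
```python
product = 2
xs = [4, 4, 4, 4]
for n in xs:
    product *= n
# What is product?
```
Trace:
  product=2
  product=8, n=4
  product=32, n=4
  product=128, n=4
  product=512, n=4

Final answer: 512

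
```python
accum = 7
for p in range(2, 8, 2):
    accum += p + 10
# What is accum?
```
Trace:
  accum=7
  accum=19, p=2
  accum=33, p=4
  accum=49, p=6

Final answer: 49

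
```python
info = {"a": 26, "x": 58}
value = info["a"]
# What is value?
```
Trace:
  info={'a': 26, 'x': 58}
  info={'a': 26, 'x': 58}, value=26

Final answer: 26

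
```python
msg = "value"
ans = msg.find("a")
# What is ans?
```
Trace:
  msg='value'
  msg='value', ans=1

Final answer: 1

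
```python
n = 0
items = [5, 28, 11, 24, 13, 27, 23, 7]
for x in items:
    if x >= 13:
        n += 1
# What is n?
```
Trace:
  n=0
  n=0, x=5
  n=1, x=28
  n=1, x=11
  n=2, x=24
  n=3, x=13
  n=4, x=27
  n=5, x=23
  n=5, x=7

Final answer: 5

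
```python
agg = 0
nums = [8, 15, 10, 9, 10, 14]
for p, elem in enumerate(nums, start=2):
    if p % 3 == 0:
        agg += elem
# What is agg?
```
Trace:
  agg=0
  agg=0, p=2, elem=8
  agg=15, p=3, elem=15
  agg=15, p=4, elem=10
  agg=15, p=5, elem=9
  agg=25, p=6, elem=10
  agg=25, p=7, elem=14

Final answer: 25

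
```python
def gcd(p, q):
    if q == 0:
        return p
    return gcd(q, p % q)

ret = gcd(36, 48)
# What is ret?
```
Call trace:
gcd(p=36, q=48)
  gcd(p=48, q=36)
    gcd(p=36, q=12)
      gcd(p=12, q=0)
      -> return 12
    -> return 12
  -> return 12
-> return 12

Final answer: 12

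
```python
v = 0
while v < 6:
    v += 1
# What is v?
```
Trace:
  v=0
  v=1
  v=2
  v=3
  v=4
  v=5
  v=6

Final answer: 6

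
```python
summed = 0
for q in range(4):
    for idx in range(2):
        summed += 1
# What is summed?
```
Trace:
  summed=0
  summed=1, q=0, idx=0
  summed=2, q=0, idx=1
  summed=3, q=1, idx=0
  summed=4, q=1, idx=1
  summed=5, q=2, idx=0
  summed=6, q=2, idx=1
  summed=7, q=3, idx=0
  summed=8, q=3, idx=1

Final answer: 8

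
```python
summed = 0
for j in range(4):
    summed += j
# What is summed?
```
Trace:
  summed=0
  summed=0, j=0
  summed=1, j=1
  summed=3, j=2
  summed=6, j=3

Final answer: 6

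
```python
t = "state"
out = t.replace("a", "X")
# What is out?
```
Trace:
  t='state'
  t='state', out='stXte'

Final answer: 'stXte'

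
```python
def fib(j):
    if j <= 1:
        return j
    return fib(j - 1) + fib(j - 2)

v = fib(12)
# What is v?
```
Call trace (a repeated sub-call is expanded the first time; later identical calls just restate its return value):
fib(j=12)
  fib(j=11)
    fib(j=10)
      fib(j=9)
        fib(j=8)
          fib(j=7)
            fib(j=6)
              fib(j=5)
                fib(j=4)
                  fib(j=3)
                    fib(j=2)
                      fib(j=1)
                      -> return 1
                      fib(j=0)
                      -> return 0
                    -> return 1
                    fib(j=1)
                    -> return 1
                  -> return 2
                  fib(j=2) -> return 1  (same call as traced above)
                -> return 3
                fib(j=3) -> return 2  (same call as traced above)
              -> return 5
              fib(j=4) -> return 3  (same call as traced above)
            -> return 8
            fib(j=5) -> return 5  (same call as traced above)
          -> return 13
          fib(j=6) -> return 8  (same call as traced above)
        -> return 21
        fib(j=7) -> return 13  (same call as traced above)
      -> return 34
      fib(j=8) -> return 21  (same call as traced above)
    -> return 55
    fib(j=9) -> return 34  (same call as traced above)
  -> return 89
  fib(j=10) -> return 55  (same call as traced above)
-> return 144

Final answer: 144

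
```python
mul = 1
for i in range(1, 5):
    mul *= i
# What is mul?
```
Trace:
  mul=1
  mul=1, i=1
  mul=2, i=2
  mul=6, i=3
  mul=24, i=4

Final answer: 24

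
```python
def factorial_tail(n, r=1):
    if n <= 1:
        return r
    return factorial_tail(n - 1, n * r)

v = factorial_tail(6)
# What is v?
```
Call trace:
factorial_tail(n=6, r=1)
  factorial_tail(n=5, r=6)
    factorial_tail(n=4, r=30)
      factorial_tail(n=3, r=120)
        factorial_tail(n=2, r=360)
          factorial_tail(n=1, r=720)
          -> return 720
        -> return 720
      -> return 720
    -> return 720
  -> return 720
-> return 720

Final answer: 720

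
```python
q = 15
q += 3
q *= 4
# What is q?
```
Trace:
  q=15
  q=18
  q=72

Final answer: 72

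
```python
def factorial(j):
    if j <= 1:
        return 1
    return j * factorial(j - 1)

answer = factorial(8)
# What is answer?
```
Call trace:
factorial(j=8)
  factorial(j=7)
    factorial(j=6)
      factorial(j=5)
        factorial(j=4)
          factorial(j=3)
            factorial(j=2)
              factorial(j=1)
              -> return 1
            -> return 2
          -> return 6
        -> return 24
      -> return 120
    -> return 720
  -> return 5040
-> return 40320

Final answer: 40320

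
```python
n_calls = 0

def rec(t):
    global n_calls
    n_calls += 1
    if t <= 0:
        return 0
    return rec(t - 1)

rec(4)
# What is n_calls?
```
Call trace:
rec(t=4)
  rec(t=3)
    rec(t=2)
      rec(t=1)
        rec(t=0)
        -> return 0
      -> return 0
    -> return 0
  -> return 0
-> return 0

n_calls is incremented once per call. rec is entered once for each t = 4, 3, 2, 1, 0 (the t <= 0 call returns without recursing), i.e. 4 + 1 calls.
n_calls = 5

Final answer: 5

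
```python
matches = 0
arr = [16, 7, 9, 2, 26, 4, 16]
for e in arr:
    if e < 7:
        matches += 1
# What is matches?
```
Trace:
  matches=0
  matches=0, e=16
  matches=0, e=7
  matches=0, e=9
  matches=1, e=2
  matches=1, e=26
  matches=2, e=4
  matches=2, e=16

Final answer: 2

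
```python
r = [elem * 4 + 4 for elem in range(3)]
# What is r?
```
Trace:
  elem=0
  elem=1
  elem=2
  r=[4, 8, 12]

Final answer: [4, 8, 12]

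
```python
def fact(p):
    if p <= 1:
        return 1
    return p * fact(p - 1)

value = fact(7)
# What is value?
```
Call trace:
fact(p=7)
  fact(p=6)
    fact(p=5)
      fact(p=4)
        fact(p=3)
          fact(p=2)
            fact(p=1)
            -> return 1
          -> return 2
        -> return 6
      -> return 24
    -> return 120
  -> return 720
-> return 5040

Final answer: 5040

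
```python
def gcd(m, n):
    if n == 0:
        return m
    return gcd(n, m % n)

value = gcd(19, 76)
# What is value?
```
Call trace:
gcd(m=19, n=76)
  gcd(m=76, n=19)
    gcd(m=19, n=0)
    -> return 19
  -> return 19
-> return 19

Final answer: 19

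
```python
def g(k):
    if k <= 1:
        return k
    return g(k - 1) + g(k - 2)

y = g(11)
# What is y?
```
Call trace (a repeated sub-call is expanded the first time; later identical calls just restate its return value):
g(k=11)
  g(k=10)
    g(k=9)
      g(k=8)
        g(k=7)
          g(k=6)
            g(k=5)
              g(k=4)
                g(k=3)
                  g(k=2)
                    g(k=1)
                    -> return 1
                    g(k=0)
                    -> return 0
                  -> return 1
                  g(k=1)
                  -> return 1
                -> return 2
                g(k=2) -> return 1  (same call as traced above)
              -> return 3
              g(k=3) -> return 2  (same call as traced above)
            -> return 5
            g(k=4) -> return 3  (same call as traced above)
          -> return 8
          g(k=5) -> return 5  (same call as traced above)
        -> return 13
        g(k=6) -> return 8  (same call as traced above)
      -> return 21
      g(k=7) -> return 13  (same call as traced above)
    -> return 34
    g(k=8) -> return 21  (same call as traced above)
  -> return 55
  g(k=9) -> return 34  (same call as traced above)
-> return 89

Final answer: 89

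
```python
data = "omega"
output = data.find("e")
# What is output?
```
Trace:
  data='omega'
  data='omega', output=2

Final answer: 2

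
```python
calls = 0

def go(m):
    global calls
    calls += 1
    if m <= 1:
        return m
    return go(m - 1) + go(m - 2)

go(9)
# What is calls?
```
Call trace (a repeated sub-call is expanded the first time; later identical calls just restate its return value):
go(m=9)
  go(m=8)
    go(m=7)
      go(m=6)
        go(m=5)
          go(m=4)
            go(m=3)
              go(m=2)
                go(m=1)
                -> return 1
                go(m=0)
                -> return 0
              -> return 1
              go(m=1)
              -> return 1
            -> return 2
            go(m=2) -> return 1  (same call as traced above)
          -> return 3
          go(m=3) -> return 2  (same call as traced above)
        -> return 5
        go(m=4) -> return 3  (same call as traced above)
      -> return 8
      go(m=5) -> return 5  (same call as traced above)
    -> return 13
    go(m=6) -> return 8  (same call as traced above)
  -> return 21
  go(m=7) -> return 13  (same call as traced above)
-> return 34

calls is incremented once per call, so count the calls in each subtree. Let C(m) = number of calls made by go(m).
C(0) = C(1) = 1 (base case, no recursion); C(m) = 1 + C(m - 1) + C(m - 2) otherwise.
C(2) = 1 + C(1) + C(0) = 1 + 1 + 1 = 3
C(3) = 1 + C(2) + C(1) = 1 + 3 + 1 = 5
C(4) = 1 + C(3) + C(2) = 1 + 5 + 3 = 9
C(5) = 1 + C(4) + C(3) = 1 + 9 + 5 = 15
C(6) = 1 + C(5) + C(4) = 1 + 15 + 9 = 25
C(7) = 1 + C(6) + C(5) = 1 + 25 + 15 = 41
C(8) = 1 + C(7) + C(6) = 1 + 41 + 25 = 67
C(9) = 1 + C(8) + C(7) = 1 + 67 + 41 = 109
calls = C(9) = 109

Final answer: 109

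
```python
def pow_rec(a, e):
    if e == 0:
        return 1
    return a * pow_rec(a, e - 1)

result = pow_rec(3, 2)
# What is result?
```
Call trace:
pow_rec(a=3, e=2)
  pow_rec(a=3, e=1)
    pow_rec(a=3, e=0)
    -> return 1
  -> return 3
-> return 9

Final answer: 9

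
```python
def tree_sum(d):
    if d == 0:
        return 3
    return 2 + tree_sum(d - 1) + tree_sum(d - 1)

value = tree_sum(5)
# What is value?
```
Call trace (a repeated sub-call is expanded the first time; later identical calls just restate its return value):
tree_sum(d=5)
  tree_sum(d=4)
    tree_sum(d=3)
      tree_sum(d=2)
        tree_sum(d=1)
          tree_sum(d=0)
          -> return 3
          tree_sum(d=0)
          -> return 3
        -> return 8
        tree_sum(d=1) -> return 8  (same call as traced above)
      -> return 18
      tree_sum(d=2) -> return 18  (same call as traced above)
    -> return 38
    tree_sum(d=3) -> return 38  (same call as traced above)
  -> return 78
  tree_sum(d=4) -> return 78  (same call as traced above)
-> return 158

Final answer: 158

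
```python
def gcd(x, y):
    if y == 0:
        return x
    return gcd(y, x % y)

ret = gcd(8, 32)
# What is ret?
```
Call trace:
gcd(x=8, y=32)
  gcd(x=32, y=8)
    gcd(x=8, y=0)
    -> return 8
  -> return 8
-> return 8

Final answer: 8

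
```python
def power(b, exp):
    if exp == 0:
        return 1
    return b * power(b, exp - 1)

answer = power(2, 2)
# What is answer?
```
Call trace:
power(b=2, exp=2)
  power(b=2, exp=1)
    power(b=2, exp=0)
    -> return 1
  -> return 2
-> return 4

Final answer: 4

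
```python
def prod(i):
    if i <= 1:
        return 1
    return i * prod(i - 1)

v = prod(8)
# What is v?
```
Call trace:
prod(i=8)
  prod(i=7)
    prod(i=6)
      prod(i=5)
        prod(i=4)
          prod(i=3)
            prod(i=2)
              prod(i=1)
              -> return 1
            -> return 2
          -> return 6
        -> return 24
      -> return 120
    -> return 720
  -> return 5040
-> return 40320

Final answer: 40320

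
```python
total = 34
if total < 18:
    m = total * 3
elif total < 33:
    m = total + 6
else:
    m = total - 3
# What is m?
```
Trace:
  total=34
  total=34, m=31

Final answer: 31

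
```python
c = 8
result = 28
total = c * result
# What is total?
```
Trace:
  c=8
  c=8, result=28
  c=8, result=28, total=224

Final answer: 224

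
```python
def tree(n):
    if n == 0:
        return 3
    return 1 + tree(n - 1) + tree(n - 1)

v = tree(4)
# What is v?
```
Call trace (a repeated sub-call is expanded the first time; later identical calls just restate its return value):
tree(n=4)
  tree(n=3)
    tree(n=2)
      tree(n=1)
        tree(n=0)
        -> return 3
        tree(n=0)
        -> return 3
      -> return 7
      tree(n=1) -> return 7  (same call as traced above)
    -> return 15
    tree(n=2) -> return 15  (same call as traced above)
  -> return 31
  tree(n=3) -> return 31  (same call as traced above)
-> return 63

Final answer: 63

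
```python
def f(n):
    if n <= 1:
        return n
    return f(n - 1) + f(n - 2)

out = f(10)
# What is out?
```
Call trace (a repeated sub-call is expanded the first time; later identical calls just restate its return value):
f(n=10)
  f(n=9)
    f(n=8)
      f(n=7)
        f(n=6)
          f(n=5)
            f(n=4)
              f(n=3)
                f(n=2)
                  f(n=1)
                  -> return 1
                  f(n=0)
                  -> return 0
                -> return 1
                f(n=1)
                -> return 1
              -> return 2
              f(n=2) -> return 1  (same call as traced above)
            -> return 3
            f(n=3) -> return 2  (same call as traced above)
          -> return 5
          f(n=4) -> return 3  (same call as traced above)
        -> return 8
        f(n=5) -> return 5  (same call as traced above)
      -> return 13
      f(n=6) -> return 8  (same call as traced above)
    -> return 21
    f(n=7) -> return 13  (same call as traced above)
  -> return 34
  f(n=8) -> return 21  (same call as traced above)
-> return 55

Final answer: 55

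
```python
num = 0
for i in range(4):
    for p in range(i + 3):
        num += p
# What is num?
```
Trace:
  num=0
  num=0, i=0, p=0
  num=1, i=0, p=1
  num=3, i=0, p=2
  num=3, i=1, p=0
  num=4, i=1, p=1
  num=6, i=1, p=2
  num=9, i=1, p=3
  num=9, i=2, p=0
  num=10, i=2, p=1
  num=12, i=2, p=2
  num=15, i=2, p=3
  num=19, i=2, p=4
  num=19, i=3, p=0
  num=20, i=3, p=1
  num=22, i=3, p=2
  num=25, i=3, p=3
  num=29, i=3, p=4
  num=34, i=3, p=5

Final answer: 34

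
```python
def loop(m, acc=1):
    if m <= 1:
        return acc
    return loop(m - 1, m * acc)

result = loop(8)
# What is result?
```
Call trace:
loop(m=8, acc=1)
  loop(m=7, acc=8)
    loop(m=6, acc=56)
      loop(m=5, acc=336)
        loop(m=4, acc=1680)
          loop(m=3, acc=6720)
            loop(m=2, acc=20160)
              loop(m=1, acc=40320)
              -> return 40320
            -> return 40320
          -> return 40320
        -> return 40320
      -> return 40320
    -> return 40320
  -> return 40320
-> return 40320

Final answer: 40320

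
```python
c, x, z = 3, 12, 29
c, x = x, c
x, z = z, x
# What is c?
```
Trace:
  c=3, x=12, z=29
  c=12, x=3, z=29
  c=12, x=29, z=3

Final answer: 12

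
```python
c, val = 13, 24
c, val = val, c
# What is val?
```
Trace:
  c=13, val=24
  c=24, val=13

Final answer: 13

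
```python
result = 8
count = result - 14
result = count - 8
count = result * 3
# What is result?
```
Trace:
  result=8
  result=8, count=-6
  result=-14, count=-6
  result=-14, count=-42

Final answer: -14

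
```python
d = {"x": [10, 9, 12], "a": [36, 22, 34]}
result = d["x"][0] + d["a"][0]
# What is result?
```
Trace:
  d={'x': [10, 9, 12], 'a': [36, 22, 34]}
  d={'x': [10, 9, 12], 'a': [36, 22, 34]}, result=46

Final answer: 46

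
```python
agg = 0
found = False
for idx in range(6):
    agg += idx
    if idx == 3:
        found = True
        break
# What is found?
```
Trace:
  agg=0
  agg=0, found=False
  agg=0, found=False, idx=0
  agg=1, found=False, idx=1
  agg=3, found=False, idx=2
  agg=6, found=True, idx=3

Final answer: True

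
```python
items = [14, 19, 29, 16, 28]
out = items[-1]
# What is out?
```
Trace:
  items=[14, 19, 29, 16, 28]
  items=[14, 19, 29, 16, 28], out=28

Final answer: 28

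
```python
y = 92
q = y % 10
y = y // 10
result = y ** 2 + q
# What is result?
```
Trace:
  y=92
  y=92, q=2
  y=9, q=2
  y=9, q=2, result=83

Final answer: 83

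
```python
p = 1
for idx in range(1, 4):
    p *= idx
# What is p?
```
Trace:
  p=1
  p=1, idx=1
  p=2, idx=2
  p=6, idx=3

Final answer: 6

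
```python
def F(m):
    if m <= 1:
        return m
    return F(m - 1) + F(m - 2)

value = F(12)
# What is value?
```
Call trace (a repeated sub-call is expanded the first time; later identical calls just restate its return value):
F(m=12)
  F(m=11)
    F(m=10)
      F(m=9)
        F(m=8)
          F(m=7)
            F(m=6)
              F(m=5)
                F(m=4)
                  F(m=3)
                    F(m=2)
                      F(m=1)
                      -> return 1
                      F(m=0)
                      -> return 0
                    -> return 1
                    F(m=1)
                    -> return 1
                  -> return 2
                  F(m=2) -> return 1  (same call as traced above)
                -> return 3
                F(m=3) -> return 2  (same call as traced above)
              -> return 5
              F(m=4) -> return 3  (same call as traced above)
            -> return 8
            F(m=5) -> return 5  (same call as traced above)
          -> return 13
          F(m=6) -> return 8  (same call as traced above)
        -> return 21
        F(m=7) -> return 13  (same call as traced above)
      -> return 34
      F(m=8) -> return 21  (same call as traced above)
    -> return 55
    F(m=9) -> return 34  (same call as traced above)
  -> return 89
  F(m=10) -> return 55  (same call as traced above)
-> return 144

Final answer: 144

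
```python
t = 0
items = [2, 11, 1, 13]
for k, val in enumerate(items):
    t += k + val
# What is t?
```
Trace:
  t=0
  t=2, k=0, val=2
  t=14, k=1, val=11
  t=17, k=2, val=1
  t=33, k=3, val=13

Final answer: 33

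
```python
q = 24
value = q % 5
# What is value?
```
Trace:
  q=24
  q=24, value=4

Final answer: 4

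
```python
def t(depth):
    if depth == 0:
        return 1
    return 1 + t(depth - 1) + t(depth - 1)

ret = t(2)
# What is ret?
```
Call trace (a repeated sub-call is expanded the first time; later identical calls just restate its return value):
t(depth=2)
  t(depth=1)
    t(depth=0)
    -> return 1
    t(depth=0)
    -> return 1
  -> return 3
  t(depth=1) -> return 3  (same call as traced above)
-> return 7

Final answer: 7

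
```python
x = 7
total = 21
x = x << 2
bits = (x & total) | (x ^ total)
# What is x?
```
Trace:
  x=7
  x=7, total=21
  x=28, total=21
  x=28, total=21, bits=29

Final answer: 28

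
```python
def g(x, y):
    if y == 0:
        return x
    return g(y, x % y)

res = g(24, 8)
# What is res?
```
Call trace:
g(x=24, y=8)
  g(x=8, y=0)
  -> return 8
-> return 8

Final answer: 8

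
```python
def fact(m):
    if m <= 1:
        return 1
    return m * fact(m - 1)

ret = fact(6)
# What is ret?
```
Call trace:
fact(m=6)
  fact(m=5)
    fact(m=4)
      fact(m=3)
        fact(m=2)
          fact(m=1)
          -> return 1
        -> return 2
      -> return 6
    -> return 24
  -> return 120
-> return 720

Final answer: 720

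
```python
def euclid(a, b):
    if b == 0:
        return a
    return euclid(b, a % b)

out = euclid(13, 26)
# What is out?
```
Call trace:
euclid(a=13, b=26)
  euclid(a=26, b=13)
    euclid(a=13, b=0)
    -> return 13
  -> return 13
-> return 13

Final answer: 13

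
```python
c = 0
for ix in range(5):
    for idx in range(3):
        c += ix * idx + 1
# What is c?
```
Trace:
  c=0
  c=1, ix=0, idx=0
  c=2, ix=0, idx=1
  c=3, ix=0, idx=2
  c=4, ix=1, idx=0
  c=6, ix=1, idx=1
  c=9, ix=1, idx=2
  c=10, ix=2, idx=0
  c=13, ix=2, idx=1
  c=18, ix=2, idx=2
  c=19, ix=3, idx=0
  c=23, ix=3, idx=1
  c=30, ix=3, idx=2
  c=31, ix=4, idx=0
  c=36, ix=4, idx=1
  c=45, ix=4, idx=2

Final answer: 45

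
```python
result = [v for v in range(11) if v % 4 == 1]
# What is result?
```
Trace:
  v=0
  v=1
  v=2
  v=3
  v=4
  v=5
  v=6
  v=7
  v=8
  v=9
  v=10
  result=[1, 5, 9]

Final answer: [1, 5, 9]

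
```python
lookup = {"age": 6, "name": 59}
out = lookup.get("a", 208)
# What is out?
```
Trace:
  lookup={'age': 6, 'name': 59}
  lookup={'age': 6, 'name': 59}, out=208

Final answer: 208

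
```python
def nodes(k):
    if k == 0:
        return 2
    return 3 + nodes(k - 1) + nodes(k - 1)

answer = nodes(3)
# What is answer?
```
Call trace (a repeated sub-call is expanded the first time; later identical calls just restate its return value):
nodes(k=3)
  nodes(k=2)
    nodes(k=1)
      nodes(k=0)
      -> return 2
      nodes(k=0)
      -> return 2
    -> return 7
    nodes(k=1) -> return 7  (same call as traced above)
  -> return 17
  nodes(k=2) -> return 17  (same call as traced above)
-> return 37

Final answer: 37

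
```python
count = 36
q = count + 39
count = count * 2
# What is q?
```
Trace:
  count=36
  count=36, q=75
  count=72, q=75

Final answer: 75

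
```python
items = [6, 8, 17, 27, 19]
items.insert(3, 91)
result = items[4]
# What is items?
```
Trace:
  items=[6, 8, 17, 27, 19]
  items=[6, 8, 17, 91, 27, 19]
  items=[6, 8, 17, 91, 27, 19], result=27

Final answer: [6, 8, 17, 91, 27, 19]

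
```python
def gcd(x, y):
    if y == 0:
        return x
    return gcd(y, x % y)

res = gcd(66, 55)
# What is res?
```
Call trace:
gcd(x=66, y=55)
  gcd(x=55, y=11)
    gcd(x=11, y=0)
    -> return 11
  -> return 11
-> return 11

Final answer: 11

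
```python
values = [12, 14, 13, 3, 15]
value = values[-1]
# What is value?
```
Trace:
  values=[12, 14, 13, 3, 15]
  values=[12, 14, 13, 3, 15], value=15

Final answer: 15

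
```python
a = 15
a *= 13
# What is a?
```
Trace:
  a=15
  a=195

Final answer: 195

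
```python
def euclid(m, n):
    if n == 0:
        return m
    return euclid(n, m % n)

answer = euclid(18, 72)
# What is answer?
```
Call trace:
euclid(m=18, n=72)
  euclid(m=72, n=18)
    euclid(m=18, n=0)
    -> return 18
  -> return 18
-> return 18

Final answer: 18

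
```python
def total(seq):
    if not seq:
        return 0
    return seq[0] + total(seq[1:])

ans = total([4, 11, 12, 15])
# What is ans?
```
Call trace:
total(seq=[4, 11, 12, 15])
  total(seq=[11, 12, 15])
    total(seq=[12, 15])
      total(seq=[15])
        total(seq=[])
        -> return 0
      -> return 15
    -> return 27
  -> return 38
-> return 42

Final answer: 42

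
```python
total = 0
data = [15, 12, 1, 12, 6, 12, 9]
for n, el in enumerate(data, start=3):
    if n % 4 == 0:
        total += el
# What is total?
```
Trace:
  total=0
  total=0, n=3, el=15
  total=12, n=4, el=12
  total=12, n=5, el=1
  total=12, n=6, el=12
  total=12, n=7, el=6
  total=24, n=8, el=12
  total=24, n=9, el=9

Final answer: 24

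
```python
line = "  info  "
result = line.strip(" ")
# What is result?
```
Trace:
  line='  info  '
  line='  info  ', result='info'

Final answer: 'info'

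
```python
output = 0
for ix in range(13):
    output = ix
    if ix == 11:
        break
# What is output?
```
Trace:
  output=0
  output=0, ix=0
  output=1, ix=1
  output=2, ix=2
  output=3, ix=3
  output=4, ix=4
  output=5, ix=5
  output=6, ix=6
  output=7, ix=7
  output=8, ix=8
  output=9, ix=9
  output=10, ix=10
  output=11, ix=11

Final answer: 11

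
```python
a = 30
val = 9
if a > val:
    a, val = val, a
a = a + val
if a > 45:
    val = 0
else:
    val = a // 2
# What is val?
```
Trace:
  a=30
  a=30, val=9
  a=9, val=30
  a=39, val=30
  a=39, val=19

Final answer: 19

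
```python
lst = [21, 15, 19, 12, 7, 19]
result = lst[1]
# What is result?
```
Trace:
  lst=[21, 15, 19, 12, 7, 19]
  lst=[21, 15, 19, 12, 7, 19], result=15

Final answer: 15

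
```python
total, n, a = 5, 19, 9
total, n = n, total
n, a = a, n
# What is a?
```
Trace:
  total=5, n=19, a=9
  total=19, n=5, a=9
  total=19, n=9, a=5

Final answer: 5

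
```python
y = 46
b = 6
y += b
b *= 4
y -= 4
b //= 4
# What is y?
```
Trace:
  y=46
  y=46, b=6
  y=52, b=6
  y=52, b=24
  y=48, b=24
  y=48, b=6

Final answer: 48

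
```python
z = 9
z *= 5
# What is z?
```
Trace:
  z=9
  z=45

Final answer: 45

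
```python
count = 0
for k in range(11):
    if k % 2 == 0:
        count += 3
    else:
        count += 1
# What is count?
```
Trace:
  count=0
  count=3, k=0
  count=4, k=1
  count=7, k=2
  count=8, k=3
  count=11, k=4
  count=12, k=5
  count=15, k=6
  count=16, k=7
  count=19, k=8
  count=20, k=9
  count=23, k=10

Final answer: 23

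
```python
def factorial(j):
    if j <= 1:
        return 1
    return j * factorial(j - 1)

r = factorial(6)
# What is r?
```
Call trace:
factorial(j=6)
  factorial(j=5)
    factorial(j=4)
      factorial(j=3)
        factorial(j=2)
          factorial(j=1)
          -> return 1
        -> return 2
      -> return 6
    -> return 24
  -> return 120
-> return 720

Final answer: 720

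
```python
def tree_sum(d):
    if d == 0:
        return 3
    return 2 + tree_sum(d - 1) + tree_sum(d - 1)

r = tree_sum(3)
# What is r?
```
Call trace (a repeated sub-call is expanded the first time; later identical calls just restate its return value):
tree_sum(d=3)
  tree_sum(d=2)
    tree_sum(d=1)
      tree_sum(d=0)
      -> return 3
      tree_sum(d=0)
      -> return 3
    -> return 8
    tree_sum(d=1) -> return 8  (same call as traced above)
  -> return 18
  tree_sum(d=2) -> return 18  (same call as traced above)
-> return 38

Final answer: 38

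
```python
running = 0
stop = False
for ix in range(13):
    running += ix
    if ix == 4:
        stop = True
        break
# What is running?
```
Trace:
  running=0
  running=0, stop=False
  running=0, stop=False, ix=0
  running=1, stop=False, ix=1
  running=3, stop=False, ix=2
  running=6, stop=False, ix=3
  running=10, stop=True, ix=4

Final answer: 10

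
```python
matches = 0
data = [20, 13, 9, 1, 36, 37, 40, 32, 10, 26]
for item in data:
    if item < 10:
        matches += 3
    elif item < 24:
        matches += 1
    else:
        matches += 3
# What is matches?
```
Trace:
  matches=0
  matches=1, item=20
  matches=2, item=13
  matches=5, item=9
  matches=8, item=1
  matches=11, item=36
  matches=14, item=37
  matches=17, item=40
  matches=20, item=32
  matches=21, item=10
  matches=24, item=26

Final answer: 24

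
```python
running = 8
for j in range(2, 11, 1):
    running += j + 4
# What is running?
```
Trace:
  running=8
  running=14, j=2
  running=21, j=3
  running=29, j=4
  running=38, j=5
  running=48, j=6
  running=59, j=7
  running=71, j=8
  running=84, j=9
  running=98, j=10

Final answer: 98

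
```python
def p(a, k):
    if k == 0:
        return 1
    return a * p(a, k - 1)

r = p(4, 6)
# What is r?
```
Call trace:
p(a=4, k=6)
  p(a=4, k=5)
    p(a=4, k=4)
      p(a=4, k=3)
        p(a=4, k=2)
          p(a=4, k=1)
            p(a=4, k=0)
            -> return 1
          -> return 4
        -> return 16
      -> return 64
    -> return 256
  -> return 1024
-> return 4096

Final answer: 4096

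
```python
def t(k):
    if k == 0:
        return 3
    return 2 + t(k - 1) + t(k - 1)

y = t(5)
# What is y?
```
Call trace (a repeated sub-call is expanded the first time; later identical calls just restate its return value):
t(k=5)
  t(k=4)
    t(k=3)
      t(k=2)
        t(k=1)
          t(k=0)
          -> return 3
          t(k=0)
          -> return 3
        -> return 8
        t(k=1) -> return 8  (same call as traced above)
      -> return 18
      t(k=2) -> return 18  (same call as traced above)
    -> return 38
    t(k=3) -> return 38  (same call as traced above)
  -> return 78
  t(k=4) -> return 78  (same call as traced above)
-> return 158

Final answer: 158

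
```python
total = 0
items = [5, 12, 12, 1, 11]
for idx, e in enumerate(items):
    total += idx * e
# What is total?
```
Trace:
  total=0
  total=0, idx=0, e=5
  total=12, idx=1, e=12
  total=36, idx=2, e=12
  total=39, idx=3, e=1
  total=83, idx=4, e=11

Final answer: 83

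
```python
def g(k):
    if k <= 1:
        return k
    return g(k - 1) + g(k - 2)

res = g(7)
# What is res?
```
Call trace (a repeated sub-call is expanded the first time; later identical calls just restate its return value):
g(k=7)
  g(k=6)
    g(k=5)
      g(k=4)
        g(k=3)
          g(k=2)
            g(k=1)
            -> return 1
            g(k=0)
            -> return 0
          -> return 1
          g(k=1)
          -> return 1
        -> return 2
        g(k=2) -> return 1  (same call as traced above)
      -> return 3
      g(k=3) -> return 2  (same call as traced above)
    -> return 5
    g(k=4) -> return 3  (same call as traced above)
  -> return 8
  g(k=5) -> return 5  (same call as traced above)
-> return 13

Final answer: 13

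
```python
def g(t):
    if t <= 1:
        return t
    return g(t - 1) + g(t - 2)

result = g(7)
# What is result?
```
Call trace (a repeated sub-call is expanded the first time; later identical calls just restate its return value):
g(t=7)
  g(t=6)
    g(t=5)
      g(t=4)
        g(t=3)
          g(t=2)
            g(t=1)
            -> return 1
            g(t=0)
            -> return 0
          -> return 1
          g(t=1)
          -> return 1
        -> return 2
        g(t=2) -> return 1  (same call as traced above)
      -> return 3
      g(t=3) -> return 2  (same call as traced above)
    -> return 5
    g(t=4) -> return 3  (same call as traced above)
  -> return 8
  g(t=5) -> return 5  (same call as traced above)
-> return 13

Final answer: 13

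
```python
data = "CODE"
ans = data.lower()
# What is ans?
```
Trace:
  data='CODE'
  data='CODE', ans='code'

Final answer: 'code'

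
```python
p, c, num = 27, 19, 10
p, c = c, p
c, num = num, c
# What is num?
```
Trace:
  p=27, c=19, num=10
  p=19, c=27, num=10
  p=19, c=10, num=27

Final answer: 27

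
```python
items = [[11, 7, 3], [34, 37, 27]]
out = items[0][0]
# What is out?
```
Trace:
  items=[[11, 7, 3], [34, 37, 27]]
  items=[[11, 7, 3], [34, 37, 27]], out=11

Final answer: 11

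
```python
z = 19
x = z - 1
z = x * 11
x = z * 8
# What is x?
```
Trace:
  z=19
  z=19, x=18
  z=198, x=18
  z=198, x=1584

Final answer: 1584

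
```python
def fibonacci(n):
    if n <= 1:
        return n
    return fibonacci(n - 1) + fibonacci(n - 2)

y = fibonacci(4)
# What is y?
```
Call trace (a repeated sub-call is expanded the first time; later identical calls just restate its return value):
fibonacci(n=4)
  fibonacci(n=3)
    fibonacci(n=2)
      fibonacci(n=1)
      -> return 1
      fibonacci(n=0)
      -> return 0
    -> return 1
    fibonacci(n=1)
    -> return 1
  -> return 2
  fibonacci(n=2) -> return 1  (same call as traced above)
-> return 3

Final answer: 3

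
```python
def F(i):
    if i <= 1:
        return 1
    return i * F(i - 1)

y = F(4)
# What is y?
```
Call trace:
F(i=4)
  F(i=3)
    F(i=2)
      F(i=1)
      -> return 1
    -> return 2
  -> return 6
-> return 24

Final answer: 24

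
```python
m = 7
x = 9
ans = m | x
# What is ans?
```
Trace:
  m=7
  m=7, x=9
  m=7, x=9, ans=15

Final answer: 15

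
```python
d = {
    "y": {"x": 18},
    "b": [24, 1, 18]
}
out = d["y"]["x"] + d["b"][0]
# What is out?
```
Trace:
  d={'y': {'x': 18}, 'b': [24, 1, 18]}
  d={'y': {'x': 18}, 'b': [24, 1, 18]}, out=42

Final answer: 42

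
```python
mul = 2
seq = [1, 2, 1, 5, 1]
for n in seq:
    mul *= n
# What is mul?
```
Trace:
  mul=2
  mul=2, n=1
  mul=4, n=2
  mul=4, n=1
  mul=20, n=5
  mul=20, n=1

Final answer: 20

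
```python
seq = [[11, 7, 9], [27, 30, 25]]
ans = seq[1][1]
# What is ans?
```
Trace:
  seq=[[11, 7, 9], [27, 30, 25]]
  seq=[[11, 7, 9], [27, 30, 25]], ans=30

Final answer: 30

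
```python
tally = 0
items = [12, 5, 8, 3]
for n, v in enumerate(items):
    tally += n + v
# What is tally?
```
Trace:
  tally=0
  tally=12, n=0, v=12
  tally=18, n=1, v=5
  tally=28, n=2, v=8
  tally=34, n=3, v=3

Final answer: 34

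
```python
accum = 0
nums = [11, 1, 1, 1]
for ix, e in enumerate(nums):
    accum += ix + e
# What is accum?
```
Trace:
  accum=0
  accum=11, ix=0, e=11
  accum=13, ix=1, e=1
  accum=16, ix=2, e=1
  accum=20, ix=3, e=1

Final answer: 20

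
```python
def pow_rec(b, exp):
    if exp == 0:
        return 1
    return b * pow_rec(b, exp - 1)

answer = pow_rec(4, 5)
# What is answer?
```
Call trace:
pow_rec(b=4, exp=5)
  pow_rec(b=4, exp=4)
    pow_rec(b=4, exp=3)
      pow_rec(b=4, exp=2)
        pow_rec(b=4, exp=1)
          pow_rec(b=4, exp=0)
          -> return 1
        -> return 4
      -> return 16
    -> return 64
  -> return 256
-> return 1024

Final answer: 1024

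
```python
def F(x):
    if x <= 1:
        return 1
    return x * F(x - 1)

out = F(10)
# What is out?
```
Call trace:
F(x=10)
  F(x=9)
    F(x=8)
      F(x=7)
        F(x=6)
          F(x=5)
            F(x=4)
              F(x=3)
                F(x=2)
                  F(x=1)
                  -> return 1
                -> return 2
              -> return 6
            -> return 24
          -> return 120
        -> return 720
      -> return 5040
    -> return 40320
  -> return 362880
-> return 3628800

Final answer: 3628800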